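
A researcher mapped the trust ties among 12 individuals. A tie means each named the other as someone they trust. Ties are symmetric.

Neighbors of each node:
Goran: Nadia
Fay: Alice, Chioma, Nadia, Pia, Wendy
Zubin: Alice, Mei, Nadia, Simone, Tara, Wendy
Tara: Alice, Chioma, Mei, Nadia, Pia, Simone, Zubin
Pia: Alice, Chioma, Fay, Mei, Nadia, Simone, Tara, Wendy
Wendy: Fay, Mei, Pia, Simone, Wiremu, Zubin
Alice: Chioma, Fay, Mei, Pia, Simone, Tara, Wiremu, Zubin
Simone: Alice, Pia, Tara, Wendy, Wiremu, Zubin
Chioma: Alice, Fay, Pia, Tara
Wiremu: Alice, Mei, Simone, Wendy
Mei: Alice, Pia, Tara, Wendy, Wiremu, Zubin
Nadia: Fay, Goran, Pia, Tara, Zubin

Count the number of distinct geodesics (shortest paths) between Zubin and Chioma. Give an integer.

2

The shortest distance is 2. The length-2 paths are: Zubin–Alice–Chioma; Zubin–Tara–Chioma.
That gives 2 distinct shortest paths.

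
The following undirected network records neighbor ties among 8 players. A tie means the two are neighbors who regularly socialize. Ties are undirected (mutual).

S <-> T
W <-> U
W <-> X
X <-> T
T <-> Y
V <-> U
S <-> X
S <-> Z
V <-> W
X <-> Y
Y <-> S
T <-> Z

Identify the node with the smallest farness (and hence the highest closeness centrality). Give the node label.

X

Farness (sum of distances to all others) for each node — S:12, T:12, U:17, V:17, W:12, X:10, Y:13, Z:17.
The smallest farness is 10, for X, so X has the highest closeness.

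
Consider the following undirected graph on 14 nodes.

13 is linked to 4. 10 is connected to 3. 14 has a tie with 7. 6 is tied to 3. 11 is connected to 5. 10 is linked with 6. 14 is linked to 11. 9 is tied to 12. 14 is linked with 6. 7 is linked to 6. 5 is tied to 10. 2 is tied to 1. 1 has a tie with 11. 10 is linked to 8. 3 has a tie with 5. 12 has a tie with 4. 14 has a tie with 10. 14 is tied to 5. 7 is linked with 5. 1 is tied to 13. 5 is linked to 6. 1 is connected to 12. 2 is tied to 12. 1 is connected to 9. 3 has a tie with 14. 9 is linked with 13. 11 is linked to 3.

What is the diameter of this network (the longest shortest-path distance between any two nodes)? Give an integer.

6

Eccentricity of each node (its greatest distance to any other): 1:4, 2:5, 3:4, 4:6, 5:4, 6:5, 7:5, 8:6, 9:5, 10:5, 11:3, 12:5, 13:5, 14:4.
The maximum eccentricity is 6, realized for instance by the pair 4–8 via 4 – 12 – 1 – 11 – 3 – 10 – 8. So the diameter is 6.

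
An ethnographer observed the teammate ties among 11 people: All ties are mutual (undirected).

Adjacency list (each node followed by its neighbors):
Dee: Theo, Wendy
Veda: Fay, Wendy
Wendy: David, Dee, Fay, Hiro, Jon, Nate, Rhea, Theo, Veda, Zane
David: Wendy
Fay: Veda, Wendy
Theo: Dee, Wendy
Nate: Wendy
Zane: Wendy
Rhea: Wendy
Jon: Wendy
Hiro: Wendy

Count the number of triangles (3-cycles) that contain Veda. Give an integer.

Veda's neighbors: Fay and Wendy.
Neighbor pairs that are themselves tied: Veda–Fay–Wendy. Each forms one triangle with Veda, for 1 in total.

1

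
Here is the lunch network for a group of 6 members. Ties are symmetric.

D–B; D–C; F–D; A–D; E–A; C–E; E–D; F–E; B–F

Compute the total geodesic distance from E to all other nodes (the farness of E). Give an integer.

Distances from E: A:1, B:2, C:1, D:1, F:1.
Sum = 1 + 2 + 1 + 1 + 1 = 6.

6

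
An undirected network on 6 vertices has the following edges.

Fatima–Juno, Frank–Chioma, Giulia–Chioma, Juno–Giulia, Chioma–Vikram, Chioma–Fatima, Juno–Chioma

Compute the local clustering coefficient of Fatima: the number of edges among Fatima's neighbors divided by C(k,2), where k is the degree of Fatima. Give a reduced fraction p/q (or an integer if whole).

1

Fatima's neighbors: Chioma and Juno (k = 2).
Possible neighbor pairs: C(2,2) = 1. Edges among them: Chioma–Juno → e = 1.
Clustering(Fatima) = 1/1.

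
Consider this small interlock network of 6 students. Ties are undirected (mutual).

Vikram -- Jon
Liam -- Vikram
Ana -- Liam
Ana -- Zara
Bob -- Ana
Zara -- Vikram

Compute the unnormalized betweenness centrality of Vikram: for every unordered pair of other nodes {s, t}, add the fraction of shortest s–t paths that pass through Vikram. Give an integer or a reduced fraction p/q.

Pairs whose geodesics pass through Vikram — Ana–Jon: 2/2; Jon–Zara: 1; Jon–Liam: 1; Jon–Bob: 2/2; Zara–Liam: 1/2.
All other pairs contribute 0.
Summing the contributions gives betweenness(Vikram) = 9/2.

9/2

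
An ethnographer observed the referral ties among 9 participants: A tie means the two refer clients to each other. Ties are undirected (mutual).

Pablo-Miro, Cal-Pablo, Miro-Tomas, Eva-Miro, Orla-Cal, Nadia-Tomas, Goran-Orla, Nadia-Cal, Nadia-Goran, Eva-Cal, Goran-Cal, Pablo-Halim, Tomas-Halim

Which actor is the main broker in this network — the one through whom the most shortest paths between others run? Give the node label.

Cal

Unnormalized betweenness of each node: Cal:11, Eva:4/3, Goran:1, Halim:1/2, Miro:8/3, Nadia:23/6, Orla:0, Pablo:5, Tomas:11/3.
Cal has the largest value, 11, making it the main broker — the node through which the most shortest paths run.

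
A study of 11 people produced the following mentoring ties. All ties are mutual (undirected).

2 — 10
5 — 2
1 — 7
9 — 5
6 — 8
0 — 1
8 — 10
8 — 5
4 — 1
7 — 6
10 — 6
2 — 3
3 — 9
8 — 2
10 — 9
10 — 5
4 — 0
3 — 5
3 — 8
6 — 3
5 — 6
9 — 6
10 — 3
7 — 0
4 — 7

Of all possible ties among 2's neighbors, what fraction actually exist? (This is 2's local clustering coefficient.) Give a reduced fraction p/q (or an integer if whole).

1

2's neighbors: 3, 5, 8, and 10 (k = 4).
Possible neighbor pairs: C(4,2) = 6. Edges among them: 3–5, 3–8, 3–10, 5–8, 5–10, 8–10 → e = 6.
Clustering(2) = 6/6 = 1.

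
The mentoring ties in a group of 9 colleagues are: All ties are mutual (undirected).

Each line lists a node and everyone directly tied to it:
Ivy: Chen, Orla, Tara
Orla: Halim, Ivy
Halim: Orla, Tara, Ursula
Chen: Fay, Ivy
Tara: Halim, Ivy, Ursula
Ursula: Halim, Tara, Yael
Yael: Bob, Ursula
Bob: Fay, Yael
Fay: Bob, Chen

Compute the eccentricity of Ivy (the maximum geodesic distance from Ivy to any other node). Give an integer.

3

Distances from Ivy: Bob:3, Chen:1, Fay:2, Halim:2, Orla:1, Tara:1, Ursula:2, Yael:3.
The largest is 3 (to Yael and Bob), so the eccentricity of Ivy is 3.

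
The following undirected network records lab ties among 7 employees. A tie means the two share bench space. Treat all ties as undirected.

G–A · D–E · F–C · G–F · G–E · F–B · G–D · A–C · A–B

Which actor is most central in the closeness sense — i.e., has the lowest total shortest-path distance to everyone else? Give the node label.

Farness (sum of distances to all others) for each node — A:9, B:12, C:12, D:12, E:12, F:9, G:8.
The smallest farness is 8, for G, so G has the highest closeness.

G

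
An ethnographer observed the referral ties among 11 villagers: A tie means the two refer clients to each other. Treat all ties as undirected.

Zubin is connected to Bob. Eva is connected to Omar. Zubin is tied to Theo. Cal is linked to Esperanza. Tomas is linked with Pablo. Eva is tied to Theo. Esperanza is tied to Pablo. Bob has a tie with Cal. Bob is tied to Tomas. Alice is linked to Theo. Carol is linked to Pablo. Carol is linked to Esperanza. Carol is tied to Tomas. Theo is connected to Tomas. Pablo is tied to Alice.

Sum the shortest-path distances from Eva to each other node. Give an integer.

Distances from Eva: Alice:2, Bob:3, Cal:4, Carol:3, Esperanza:4, Omar:1, Pablo:3, Theo:1, Tomas:2, Zubin:2.
Sum = 2 + 3 + 4 + 3 + 4 + 1 + 3 + 1 + 2 + 2 = 25.

25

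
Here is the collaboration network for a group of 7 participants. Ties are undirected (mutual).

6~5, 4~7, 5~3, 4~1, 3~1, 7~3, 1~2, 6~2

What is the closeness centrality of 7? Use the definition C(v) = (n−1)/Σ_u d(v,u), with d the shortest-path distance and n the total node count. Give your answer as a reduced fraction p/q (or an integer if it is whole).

Distances from 7: 1:2, 2:3, 3:1, 4:1, 5:2, 6:3. Sum = 12.
n = 7, so closeness = 6/12 = 1/2.

1/2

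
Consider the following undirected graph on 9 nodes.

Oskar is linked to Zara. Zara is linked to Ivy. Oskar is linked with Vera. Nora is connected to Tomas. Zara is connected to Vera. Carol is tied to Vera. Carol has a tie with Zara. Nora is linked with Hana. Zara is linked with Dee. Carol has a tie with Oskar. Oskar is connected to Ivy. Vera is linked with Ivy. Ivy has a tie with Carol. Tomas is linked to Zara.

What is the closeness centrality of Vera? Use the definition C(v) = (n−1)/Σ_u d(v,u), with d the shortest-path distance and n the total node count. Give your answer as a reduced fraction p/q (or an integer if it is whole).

8/15

Distances from Vera: Carol:1, Dee:2, Hana:4, Ivy:1, Nora:3, Oskar:1, Tomas:2, Zara:1. Sum = 15.
n = 9, so closeness = 8/15.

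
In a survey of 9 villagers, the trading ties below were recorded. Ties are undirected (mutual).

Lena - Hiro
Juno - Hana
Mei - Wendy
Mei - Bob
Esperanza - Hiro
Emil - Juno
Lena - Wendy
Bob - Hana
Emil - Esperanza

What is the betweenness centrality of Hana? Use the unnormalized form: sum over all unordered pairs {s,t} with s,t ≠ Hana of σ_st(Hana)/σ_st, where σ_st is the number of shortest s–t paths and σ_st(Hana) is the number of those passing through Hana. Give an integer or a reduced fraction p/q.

Pairs whose geodesics pass through Hana — Bob–Juno: 1; Bob–Emil: 1; Bob–Esperanza: 1; Juno–Wendy: 1; Juno–Mei: 1; Emil–Mei: 1.
All other pairs contribute 0.
Summing the contributions gives betweenness(Hana) = 6.

6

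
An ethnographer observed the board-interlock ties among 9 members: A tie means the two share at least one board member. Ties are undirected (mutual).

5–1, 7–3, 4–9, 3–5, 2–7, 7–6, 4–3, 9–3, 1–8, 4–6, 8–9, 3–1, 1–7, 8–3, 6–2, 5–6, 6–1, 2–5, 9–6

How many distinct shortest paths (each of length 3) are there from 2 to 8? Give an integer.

6

The shortest distance is 3. The length-3 paths are: 2–6–9–8; 2–5–3–8; 2–7–3–8; 2–5–1–8; 2–6–1–8; 2–7–1–8.
That gives 6 distinct shortest paths.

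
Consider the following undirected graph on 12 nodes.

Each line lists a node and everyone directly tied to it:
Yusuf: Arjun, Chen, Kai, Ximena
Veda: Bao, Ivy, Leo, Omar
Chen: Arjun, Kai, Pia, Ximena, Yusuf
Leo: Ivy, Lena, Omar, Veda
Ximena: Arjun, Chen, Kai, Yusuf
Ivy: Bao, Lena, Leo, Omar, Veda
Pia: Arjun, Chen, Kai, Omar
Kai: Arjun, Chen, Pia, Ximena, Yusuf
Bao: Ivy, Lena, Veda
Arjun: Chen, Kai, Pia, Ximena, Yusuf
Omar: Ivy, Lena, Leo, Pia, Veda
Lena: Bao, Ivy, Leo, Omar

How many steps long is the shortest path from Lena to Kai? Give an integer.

One shortest route is Lena – Omar – Pia – Kai, which uses 3 edges, and at distance 2 from Lena we only reach {Pia, Veda}, which does not include Kai. So d(Lena,Kai) = 3.

3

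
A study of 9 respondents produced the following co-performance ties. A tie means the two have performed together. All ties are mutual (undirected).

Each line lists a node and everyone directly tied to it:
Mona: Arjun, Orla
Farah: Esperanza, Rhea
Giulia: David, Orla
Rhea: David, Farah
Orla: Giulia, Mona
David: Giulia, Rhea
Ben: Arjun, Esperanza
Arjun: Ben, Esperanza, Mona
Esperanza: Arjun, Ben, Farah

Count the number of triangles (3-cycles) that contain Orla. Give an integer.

Orla's neighbors are Giulia and Mona, but none of them are tied to each other, so no triangle contains Orla.

0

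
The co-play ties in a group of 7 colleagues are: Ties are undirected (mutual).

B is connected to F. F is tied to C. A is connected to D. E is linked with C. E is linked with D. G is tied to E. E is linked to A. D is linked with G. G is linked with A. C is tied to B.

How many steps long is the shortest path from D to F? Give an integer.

One shortest route is D – E – C – F, which uses 3 edges, and at distance 2 from D we only reach {C}, which does not include F. So d(D,F) = 3.

3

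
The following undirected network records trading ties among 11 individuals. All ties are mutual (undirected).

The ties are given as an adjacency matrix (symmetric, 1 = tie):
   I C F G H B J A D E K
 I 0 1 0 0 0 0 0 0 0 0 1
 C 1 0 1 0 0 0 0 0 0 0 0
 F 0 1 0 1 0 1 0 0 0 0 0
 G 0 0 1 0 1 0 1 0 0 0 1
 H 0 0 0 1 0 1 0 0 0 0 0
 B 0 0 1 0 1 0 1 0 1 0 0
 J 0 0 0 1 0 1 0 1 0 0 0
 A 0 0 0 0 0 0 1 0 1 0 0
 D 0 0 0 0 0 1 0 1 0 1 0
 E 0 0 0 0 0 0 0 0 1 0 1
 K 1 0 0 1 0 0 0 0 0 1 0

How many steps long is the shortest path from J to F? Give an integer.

One shortest route is J – G – F, which uses 2 edges, and J and F are not directly tied, so nothing shorter exists. So d(J,F) = 2.

2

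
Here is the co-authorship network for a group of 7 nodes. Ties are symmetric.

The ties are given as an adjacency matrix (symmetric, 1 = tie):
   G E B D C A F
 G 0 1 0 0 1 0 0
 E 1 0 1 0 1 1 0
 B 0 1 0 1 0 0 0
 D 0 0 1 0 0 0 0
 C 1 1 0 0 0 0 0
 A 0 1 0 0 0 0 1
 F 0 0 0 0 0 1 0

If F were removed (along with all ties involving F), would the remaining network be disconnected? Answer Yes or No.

No

Even without F, every remaining node can still reach every other (the residual graph is connected), so F is not a cut vertex.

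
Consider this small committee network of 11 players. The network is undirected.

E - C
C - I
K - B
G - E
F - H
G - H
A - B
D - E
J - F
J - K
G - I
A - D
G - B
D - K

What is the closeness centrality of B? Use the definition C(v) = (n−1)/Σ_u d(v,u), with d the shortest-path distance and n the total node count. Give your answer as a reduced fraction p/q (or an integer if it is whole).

Distances from B: A:1, C:3, D:2, E:2, F:3, G:1, H:2, I:2, J:2, K:1. Sum = 19.
n = 11, so closeness = 10/19.

10/19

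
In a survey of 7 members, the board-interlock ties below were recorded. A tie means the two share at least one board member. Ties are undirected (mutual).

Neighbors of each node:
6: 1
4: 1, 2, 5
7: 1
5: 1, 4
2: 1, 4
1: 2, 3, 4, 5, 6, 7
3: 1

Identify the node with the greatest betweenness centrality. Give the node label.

1

Unnormalized betweenness of each node: 1:25/2, 2:0, 3:0, 4:1/2, 5:0, 6:0, 7:0.
1 has the largest value, 25/2, making it the main broker — the node through which the most shortest paths run.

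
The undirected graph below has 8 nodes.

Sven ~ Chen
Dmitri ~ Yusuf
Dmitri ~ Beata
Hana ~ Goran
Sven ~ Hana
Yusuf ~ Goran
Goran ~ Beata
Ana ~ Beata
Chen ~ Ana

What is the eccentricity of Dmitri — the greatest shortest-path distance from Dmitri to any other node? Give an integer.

4

Distances from Dmitri: Ana:2, Beata:1, Chen:3, Goran:2, Hana:3, Sven:4, Yusuf:1.
The largest is 4 (to Sven), so the eccentricity of Dmitri is 4.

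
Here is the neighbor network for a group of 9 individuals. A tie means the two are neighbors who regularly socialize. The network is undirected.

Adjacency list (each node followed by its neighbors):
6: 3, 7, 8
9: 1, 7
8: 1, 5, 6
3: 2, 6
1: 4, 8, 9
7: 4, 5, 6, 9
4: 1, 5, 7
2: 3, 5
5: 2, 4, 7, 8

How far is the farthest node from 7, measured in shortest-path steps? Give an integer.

2

Distances from 7: 1:2, 2:2, 3:2, 4:1, 5:1, 6:1, 8:2, 9:1.
The largest is 2 (to 1, 8, 3, and 2), so the eccentricity of 7 is 2.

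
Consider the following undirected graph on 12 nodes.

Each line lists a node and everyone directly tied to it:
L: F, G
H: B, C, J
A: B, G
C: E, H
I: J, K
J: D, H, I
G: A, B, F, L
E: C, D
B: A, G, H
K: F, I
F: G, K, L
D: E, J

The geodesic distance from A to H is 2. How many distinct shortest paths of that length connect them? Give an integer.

1

The shortest distance is 2, and the only length-2 path is A–B–H. So there is exactly 1 shortest path.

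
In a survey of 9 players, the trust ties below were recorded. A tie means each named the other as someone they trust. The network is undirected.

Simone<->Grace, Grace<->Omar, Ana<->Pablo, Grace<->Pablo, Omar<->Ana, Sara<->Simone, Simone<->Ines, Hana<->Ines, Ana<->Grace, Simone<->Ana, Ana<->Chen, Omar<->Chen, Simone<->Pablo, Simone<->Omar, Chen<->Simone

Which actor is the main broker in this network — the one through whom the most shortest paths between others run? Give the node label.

Unnormalized betweenness of each node: Ana:7/6, Chen:0, Grace:1/3, Hana:0, Ines:7, Omar:1/3, Pablo:0, Sara:0, Simone:109/6.
Simone has the largest value, 109/6, making it the main broker — the node through which the most shortest paths run.

Simone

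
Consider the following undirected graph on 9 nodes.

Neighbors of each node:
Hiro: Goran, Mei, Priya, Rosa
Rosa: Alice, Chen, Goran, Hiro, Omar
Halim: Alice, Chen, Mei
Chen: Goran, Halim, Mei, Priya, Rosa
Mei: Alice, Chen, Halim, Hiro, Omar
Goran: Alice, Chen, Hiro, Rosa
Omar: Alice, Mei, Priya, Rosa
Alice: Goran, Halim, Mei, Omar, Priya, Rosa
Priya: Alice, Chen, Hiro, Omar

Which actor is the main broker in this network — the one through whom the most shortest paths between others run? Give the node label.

Alice

Unnormalized betweenness of each node: Alice:47/12, Chen:35/12, Goran:7/10, Halim:1/5, Hiro:17/12, Mei:43/15, Omar:3/4, Priya:41/30, Rosa:28/15.
Alice has the largest value, 47/12, making it the main broker — the node through which the most shortest paths run.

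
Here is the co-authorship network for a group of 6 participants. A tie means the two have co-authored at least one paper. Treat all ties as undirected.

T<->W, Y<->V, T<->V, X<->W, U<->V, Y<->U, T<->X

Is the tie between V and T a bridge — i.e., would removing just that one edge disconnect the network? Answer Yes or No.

Yes

Without the V–T edge there is no alternate route between V and T, so the network disconnects. It is a bridge.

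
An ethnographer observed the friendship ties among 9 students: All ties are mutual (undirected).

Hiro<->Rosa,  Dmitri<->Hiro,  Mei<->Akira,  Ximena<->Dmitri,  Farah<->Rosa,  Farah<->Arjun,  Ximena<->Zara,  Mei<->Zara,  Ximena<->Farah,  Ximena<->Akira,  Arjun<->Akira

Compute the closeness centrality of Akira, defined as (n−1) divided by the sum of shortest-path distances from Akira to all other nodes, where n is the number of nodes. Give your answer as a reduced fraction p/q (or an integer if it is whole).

Distances from Akira: Arjun:1, Dmitri:2, Farah:2, Hiro:3, Mei:1, Rosa:3, Ximena:1, Zara:2. Sum = 15.
n = 9, so closeness = 8/15.

8/15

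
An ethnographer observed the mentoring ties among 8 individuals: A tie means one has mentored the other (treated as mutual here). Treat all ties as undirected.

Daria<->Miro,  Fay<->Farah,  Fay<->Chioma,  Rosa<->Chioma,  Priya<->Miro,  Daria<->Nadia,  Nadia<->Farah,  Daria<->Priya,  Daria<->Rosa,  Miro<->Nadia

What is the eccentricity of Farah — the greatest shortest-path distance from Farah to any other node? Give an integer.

Distances from Farah: Chioma:2, Daria:2, Fay:1, Miro:2, Nadia:1, Priya:3, Rosa:3.
The largest is 3 (to Rosa and Priya), so the eccentricity of Farah is 3.

3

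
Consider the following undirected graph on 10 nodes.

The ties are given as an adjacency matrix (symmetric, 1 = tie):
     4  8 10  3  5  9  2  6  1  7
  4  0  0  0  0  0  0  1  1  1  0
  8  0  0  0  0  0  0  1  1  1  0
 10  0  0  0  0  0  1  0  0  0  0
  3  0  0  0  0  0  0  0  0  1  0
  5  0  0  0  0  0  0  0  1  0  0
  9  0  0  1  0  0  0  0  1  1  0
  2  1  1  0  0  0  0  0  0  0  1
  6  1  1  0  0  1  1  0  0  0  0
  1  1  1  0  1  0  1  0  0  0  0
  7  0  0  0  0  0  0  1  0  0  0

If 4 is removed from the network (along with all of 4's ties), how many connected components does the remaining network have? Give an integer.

4's neighbors (1, 2, and 6) remain reachable from one another through other ties, so the rest of the network stays in one piece.

1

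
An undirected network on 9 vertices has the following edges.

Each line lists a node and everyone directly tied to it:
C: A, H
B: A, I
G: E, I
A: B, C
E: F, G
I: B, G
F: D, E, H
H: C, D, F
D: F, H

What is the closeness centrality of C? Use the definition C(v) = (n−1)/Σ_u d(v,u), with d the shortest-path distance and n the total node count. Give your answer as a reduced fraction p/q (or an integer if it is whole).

Distances from C: A:1, B:2, D:2, E:3, F:2, G:4, H:1, I:3. Sum = 18.
n = 9, so closeness = 8/18 = 4/9.

4/9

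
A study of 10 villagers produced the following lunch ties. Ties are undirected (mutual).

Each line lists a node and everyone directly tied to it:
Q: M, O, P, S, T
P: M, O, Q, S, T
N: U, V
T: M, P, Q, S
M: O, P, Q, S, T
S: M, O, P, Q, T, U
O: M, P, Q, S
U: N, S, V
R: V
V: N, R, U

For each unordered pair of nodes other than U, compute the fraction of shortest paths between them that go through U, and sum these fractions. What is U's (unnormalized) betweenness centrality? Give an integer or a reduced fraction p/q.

18

Pairs whose geodesics pass through U — M–V: 1; M–R: 1; M–N: 1; T–V: 1; T–R: 1; T–N: 1; O–V: 1; O–R: 1; O–N: 1; P–V: 1; P–R: 1; P–N: 1; Q–V: 1; Q–R: 1 … (+4 more pairs).
All other pairs contribute 0.
Summing the contributions gives betweenness(U) = 18.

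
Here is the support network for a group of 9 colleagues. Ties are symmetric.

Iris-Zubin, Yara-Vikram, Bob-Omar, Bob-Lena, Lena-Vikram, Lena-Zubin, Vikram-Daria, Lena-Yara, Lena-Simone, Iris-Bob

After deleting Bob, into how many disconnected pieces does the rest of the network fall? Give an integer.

Without Bob, the remaining ties split the others into: {Daria, Iris, Lena, Simone, Vikram, Yara, Zubin}; {Omar}.
That's 2 separate components.

2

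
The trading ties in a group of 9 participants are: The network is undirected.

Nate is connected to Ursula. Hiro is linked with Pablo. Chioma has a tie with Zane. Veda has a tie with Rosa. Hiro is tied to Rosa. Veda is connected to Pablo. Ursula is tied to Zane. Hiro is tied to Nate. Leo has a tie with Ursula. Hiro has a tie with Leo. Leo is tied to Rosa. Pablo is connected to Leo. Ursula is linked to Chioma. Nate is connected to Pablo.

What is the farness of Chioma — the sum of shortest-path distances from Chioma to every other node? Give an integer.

Distances from Chioma: Hiro:3, Leo:2, Nate:2, Pablo:3, Rosa:3, Ursula:1, Veda:4, Zane:1.
Sum = 3 + 2 + 2 + 3 + 3 + 1 + 4 + 1 = 19.

19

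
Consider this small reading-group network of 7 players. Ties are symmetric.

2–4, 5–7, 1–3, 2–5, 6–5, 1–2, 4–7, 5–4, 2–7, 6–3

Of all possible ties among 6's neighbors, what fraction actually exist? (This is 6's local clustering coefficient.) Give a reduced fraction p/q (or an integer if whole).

6's neighbors: 3 and 5 (k = 2).
Possible neighbor pairs: C(2,2) = 1. Edges among them: none → e = 0.
Clustering(6) = 0/1.

0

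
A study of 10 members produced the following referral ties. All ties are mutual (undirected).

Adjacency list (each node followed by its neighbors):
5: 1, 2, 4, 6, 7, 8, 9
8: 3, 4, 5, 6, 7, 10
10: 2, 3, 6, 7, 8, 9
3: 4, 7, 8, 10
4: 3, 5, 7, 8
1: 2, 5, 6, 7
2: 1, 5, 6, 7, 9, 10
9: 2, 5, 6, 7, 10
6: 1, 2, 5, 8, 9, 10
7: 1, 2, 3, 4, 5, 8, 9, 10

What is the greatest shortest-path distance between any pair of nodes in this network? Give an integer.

2

Eccentricity of each node (its greatest distance to any other): 1:2, 2:2, 3:2, 4:2, 5:2, 6:2, 7:2, 8:2, 9:2, 10:2.
The maximum eccentricity is 2, realized for instance by the pair 2–3 via 2 – 10 – 3. So the diameter is 2.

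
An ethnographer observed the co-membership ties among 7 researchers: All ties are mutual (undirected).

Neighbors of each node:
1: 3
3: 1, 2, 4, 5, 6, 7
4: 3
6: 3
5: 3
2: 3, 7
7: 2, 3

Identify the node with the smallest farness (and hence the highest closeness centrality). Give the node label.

3

Farness (sum of distances to all others) for each node — 1:11, 2:10, 3:6, 4:11, 5:11, 6:11, 7:10.
The smallest farness is 6, for 3, so 3 has the highest closeness.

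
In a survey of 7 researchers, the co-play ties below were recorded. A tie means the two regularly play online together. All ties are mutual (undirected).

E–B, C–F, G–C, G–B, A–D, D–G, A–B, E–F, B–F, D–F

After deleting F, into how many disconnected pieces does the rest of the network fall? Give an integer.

1

F's neighbors (B, C, D, and E) remain reachable from one another through other ties, so the rest of the network stays in one piece.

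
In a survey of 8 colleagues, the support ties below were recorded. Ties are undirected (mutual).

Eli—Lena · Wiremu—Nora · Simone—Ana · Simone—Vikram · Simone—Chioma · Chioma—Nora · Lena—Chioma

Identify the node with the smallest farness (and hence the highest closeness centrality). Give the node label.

Farness (sum of distances to all others) for each node — Ana:19, Chioma:11, Eli:21, Lena:15, Nora:15, Simone:13, Vikram:19, Wiremu:21.
The smallest farness is 11, for Chioma, so Chioma has the highest closeness.

Chioma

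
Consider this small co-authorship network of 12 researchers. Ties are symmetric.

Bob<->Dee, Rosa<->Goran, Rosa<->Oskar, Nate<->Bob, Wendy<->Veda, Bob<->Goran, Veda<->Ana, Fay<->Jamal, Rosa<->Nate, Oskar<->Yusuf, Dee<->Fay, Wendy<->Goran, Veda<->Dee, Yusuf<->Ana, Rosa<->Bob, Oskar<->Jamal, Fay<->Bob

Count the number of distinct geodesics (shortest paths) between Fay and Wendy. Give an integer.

2

The shortest distance is 3. The length-3 paths are: Fay–Dee–Veda–Wendy; Fay–Bob–Goran–Wendy.
That gives 2 distinct shortest paths.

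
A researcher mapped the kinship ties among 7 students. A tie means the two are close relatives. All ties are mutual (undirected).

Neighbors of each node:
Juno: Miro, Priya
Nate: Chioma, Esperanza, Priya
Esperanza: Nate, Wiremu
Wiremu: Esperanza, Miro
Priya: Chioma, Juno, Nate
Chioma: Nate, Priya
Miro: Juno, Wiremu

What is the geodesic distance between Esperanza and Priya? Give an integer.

2

One shortest route is Esperanza – Nate – Priya, which uses 2 edges, and Esperanza and Priya are not directly tied, so nothing shorter exists. So d(Esperanza,Priya) = 2.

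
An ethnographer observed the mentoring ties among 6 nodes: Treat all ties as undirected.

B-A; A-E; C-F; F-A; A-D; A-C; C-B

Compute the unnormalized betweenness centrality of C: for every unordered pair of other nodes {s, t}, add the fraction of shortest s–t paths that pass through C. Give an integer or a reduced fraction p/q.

Pairs whose geodesics pass through C — B–F: 1/2.
All other pairs contribute 0.
Summing the contributions gives betweenness(C) = 1/2.

1/2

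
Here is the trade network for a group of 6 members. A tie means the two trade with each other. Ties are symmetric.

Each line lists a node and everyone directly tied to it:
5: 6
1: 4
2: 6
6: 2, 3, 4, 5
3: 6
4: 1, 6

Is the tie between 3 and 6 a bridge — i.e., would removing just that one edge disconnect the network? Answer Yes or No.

Without the 3–6 edge there is no alternate route between 3 and 6, so the network disconnects. It is a bridge.

Yes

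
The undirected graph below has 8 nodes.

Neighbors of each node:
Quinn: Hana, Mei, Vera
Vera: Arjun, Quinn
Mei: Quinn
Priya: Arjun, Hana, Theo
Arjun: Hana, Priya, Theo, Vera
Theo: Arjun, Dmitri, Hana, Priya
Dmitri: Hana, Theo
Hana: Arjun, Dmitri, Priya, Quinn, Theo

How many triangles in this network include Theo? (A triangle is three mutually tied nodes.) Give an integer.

Theo's neighbors: Arjun, Dmitri, Hana, and Priya.
Neighbor pairs that are themselves tied: Theo–Arjun–Hana; Theo–Arjun–Priya; Theo–Dmitri–Hana; Theo–Hana–Priya. Each forms one triangle with Theo, for 4 in total.

4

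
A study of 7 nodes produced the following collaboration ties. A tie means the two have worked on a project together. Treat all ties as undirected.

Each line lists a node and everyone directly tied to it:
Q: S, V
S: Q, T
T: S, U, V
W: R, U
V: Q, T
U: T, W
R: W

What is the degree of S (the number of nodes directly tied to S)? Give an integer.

2

S is directly tied to Q and T. That is 2 neighbors, so the degree of S is 2.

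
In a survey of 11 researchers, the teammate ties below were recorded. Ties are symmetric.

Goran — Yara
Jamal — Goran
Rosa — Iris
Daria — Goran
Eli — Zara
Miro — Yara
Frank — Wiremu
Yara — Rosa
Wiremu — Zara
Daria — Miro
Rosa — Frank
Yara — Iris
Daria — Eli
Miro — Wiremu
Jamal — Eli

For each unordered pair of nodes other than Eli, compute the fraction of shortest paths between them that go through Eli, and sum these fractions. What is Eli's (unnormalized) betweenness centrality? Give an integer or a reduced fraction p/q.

16/3

Pairs whose geodesics pass through Eli — Frank–Jamal: 1/2; Wiremu–Jamal: 1; Zara–Jamal: 1; Zara–Goran: 2/2; Zara–Daria: 1; Jamal–Daria: 1/2; Jamal–Miro: 1/3.
All other pairs contribute 0.
Summing the contributions gives betweenness(Eli) = 16/3.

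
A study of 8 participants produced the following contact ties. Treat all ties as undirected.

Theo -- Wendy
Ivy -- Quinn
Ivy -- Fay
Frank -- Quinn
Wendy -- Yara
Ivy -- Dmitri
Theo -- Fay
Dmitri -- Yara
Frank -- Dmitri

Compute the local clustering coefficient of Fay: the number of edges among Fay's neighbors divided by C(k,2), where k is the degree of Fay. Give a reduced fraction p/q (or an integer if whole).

Fay's neighbors: Ivy and Theo (k = 2).
Possible neighbor pairs: C(2,2) = 1. Edges among them: none → e = 0.
Clustering(Fay) = 0/1.

0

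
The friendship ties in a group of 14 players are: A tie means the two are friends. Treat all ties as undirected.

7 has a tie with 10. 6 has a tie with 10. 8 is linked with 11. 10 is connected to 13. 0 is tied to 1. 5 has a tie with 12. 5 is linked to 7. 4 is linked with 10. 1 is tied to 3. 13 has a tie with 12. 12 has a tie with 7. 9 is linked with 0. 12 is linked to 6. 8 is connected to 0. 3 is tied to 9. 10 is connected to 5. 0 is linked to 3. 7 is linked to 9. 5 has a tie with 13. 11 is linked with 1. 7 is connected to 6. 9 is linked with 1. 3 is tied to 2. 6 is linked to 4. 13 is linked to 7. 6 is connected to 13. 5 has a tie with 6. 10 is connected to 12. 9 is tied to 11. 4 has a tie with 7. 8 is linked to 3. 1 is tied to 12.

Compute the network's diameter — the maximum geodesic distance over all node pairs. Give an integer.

4

Eccentricity of each node (its greatest distance to any other): 0:3, 1:3, 2:4, 3:3, 4:4, 5:4, 6:4, 7:3, 8:4, 9:2, 10:4, 11:3, 12:3, 13:4.
The maximum eccentricity is 4, realized for instance by the pair 8–6 via 8 – 11 – 1 – 12 – 6. So the diameter is 4.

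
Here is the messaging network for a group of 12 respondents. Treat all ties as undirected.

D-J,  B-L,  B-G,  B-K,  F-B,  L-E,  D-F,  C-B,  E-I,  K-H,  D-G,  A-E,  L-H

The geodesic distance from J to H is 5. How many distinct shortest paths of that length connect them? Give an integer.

4

The shortest distance is 5. The length-5 paths are: J–D–F–B–K–H; J–D–G–B–K–H; J–D–F–B–L–H; J–D–G–B–L–H.
That gives 4 distinct shortest paths.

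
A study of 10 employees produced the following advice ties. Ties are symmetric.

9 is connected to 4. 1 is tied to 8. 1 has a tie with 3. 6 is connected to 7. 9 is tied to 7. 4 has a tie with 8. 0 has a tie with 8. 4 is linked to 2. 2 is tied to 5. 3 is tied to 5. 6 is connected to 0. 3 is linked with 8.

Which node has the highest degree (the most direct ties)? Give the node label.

8

Degrees — 0:2, 1:2, 2:2, 3:3, 4:3, 5:2, 6:2, 7:2, 8:4, 9:2.
The maximum is 4, attained only by 8.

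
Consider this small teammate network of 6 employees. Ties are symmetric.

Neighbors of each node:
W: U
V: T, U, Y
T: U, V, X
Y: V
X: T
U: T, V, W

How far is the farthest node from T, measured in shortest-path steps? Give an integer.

2

Distances from T: U:1, V:1, W:2, X:1, Y:2.
The largest is 2 (to Y and W), so the eccentricity of T is 2.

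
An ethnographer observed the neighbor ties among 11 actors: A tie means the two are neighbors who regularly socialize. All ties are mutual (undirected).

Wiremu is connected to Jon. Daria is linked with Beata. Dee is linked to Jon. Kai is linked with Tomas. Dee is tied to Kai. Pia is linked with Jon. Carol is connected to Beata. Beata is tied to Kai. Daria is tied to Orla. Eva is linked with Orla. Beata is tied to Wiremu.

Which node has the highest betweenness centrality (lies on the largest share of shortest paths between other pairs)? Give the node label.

Beata

Unnormalized betweenness of each node: Beata:29, Carol:0, Daria:16, Dee:4, Eva:0, Jon:10, Kai:14, Orla:9, Pia:0, Tomas:0, Wiremu:10.
Beata has the largest value, 29, making it the main broker — the node through which the most shortest paths run.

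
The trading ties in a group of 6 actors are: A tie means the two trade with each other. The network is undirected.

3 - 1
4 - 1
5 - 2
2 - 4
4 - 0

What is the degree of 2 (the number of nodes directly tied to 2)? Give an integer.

2 is directly tied to 4 and 5. That is 2 neighbors, so the degree of 2 is 2.

2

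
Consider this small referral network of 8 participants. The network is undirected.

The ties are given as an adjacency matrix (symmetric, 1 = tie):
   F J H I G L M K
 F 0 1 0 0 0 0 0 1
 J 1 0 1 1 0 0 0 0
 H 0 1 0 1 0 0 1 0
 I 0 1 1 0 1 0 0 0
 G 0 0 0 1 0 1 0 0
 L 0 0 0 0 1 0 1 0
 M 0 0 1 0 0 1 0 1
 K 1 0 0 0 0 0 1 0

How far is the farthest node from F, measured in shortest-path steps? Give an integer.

3

Distances from F: G:3, H:2, I:2, J:1, K:1, L:3, M:2.
The largest is 3 (to G and L), so the eccentricity of F is 3.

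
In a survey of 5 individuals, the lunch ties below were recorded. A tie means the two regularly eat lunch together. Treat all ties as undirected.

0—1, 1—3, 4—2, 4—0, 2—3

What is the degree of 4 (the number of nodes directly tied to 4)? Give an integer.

4 is directly tied to 0 and 2. That is 2 neighbors, so the degree of 4 is 2.

2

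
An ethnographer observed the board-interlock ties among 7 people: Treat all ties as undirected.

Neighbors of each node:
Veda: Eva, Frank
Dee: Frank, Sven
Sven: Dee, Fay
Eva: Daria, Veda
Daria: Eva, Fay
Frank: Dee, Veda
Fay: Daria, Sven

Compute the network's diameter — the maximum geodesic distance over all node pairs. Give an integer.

3

Eccentricity of each node (its greatest distance to any other): Daria:3, Dee:3, Eva:3, Fay:3, Frank:3, Sven:3, Veda:3.
The maximum eccentricity is 3, realized for instance by the pair Eva–Dee via Eva – Veda – Frank – Dee. So the diameter is 3.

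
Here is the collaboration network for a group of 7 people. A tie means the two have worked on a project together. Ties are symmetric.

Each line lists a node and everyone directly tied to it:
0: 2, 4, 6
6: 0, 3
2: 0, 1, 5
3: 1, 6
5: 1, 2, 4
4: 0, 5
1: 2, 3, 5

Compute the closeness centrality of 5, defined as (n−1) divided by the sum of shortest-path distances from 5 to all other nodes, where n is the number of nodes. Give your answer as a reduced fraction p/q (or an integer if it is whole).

Distances from 5: 0:2, 1:1, 2:1, 3:2, 4:1, 6:3. Sum = 10.
n = 7, so closeness = 6/10 = 3/5.

3/5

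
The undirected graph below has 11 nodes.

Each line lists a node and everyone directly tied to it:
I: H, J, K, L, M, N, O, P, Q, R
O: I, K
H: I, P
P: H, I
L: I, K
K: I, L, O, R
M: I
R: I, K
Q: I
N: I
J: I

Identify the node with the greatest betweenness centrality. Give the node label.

I

Unnormalized betweenness of each node: H:0, I:79/2, J:0, K:3/2, L:0, M:0, N:0, O:0, P:0, Q:0, R:0.
I has the largest value, 79/2, making it the main broker — the node through which the most shortest paths run.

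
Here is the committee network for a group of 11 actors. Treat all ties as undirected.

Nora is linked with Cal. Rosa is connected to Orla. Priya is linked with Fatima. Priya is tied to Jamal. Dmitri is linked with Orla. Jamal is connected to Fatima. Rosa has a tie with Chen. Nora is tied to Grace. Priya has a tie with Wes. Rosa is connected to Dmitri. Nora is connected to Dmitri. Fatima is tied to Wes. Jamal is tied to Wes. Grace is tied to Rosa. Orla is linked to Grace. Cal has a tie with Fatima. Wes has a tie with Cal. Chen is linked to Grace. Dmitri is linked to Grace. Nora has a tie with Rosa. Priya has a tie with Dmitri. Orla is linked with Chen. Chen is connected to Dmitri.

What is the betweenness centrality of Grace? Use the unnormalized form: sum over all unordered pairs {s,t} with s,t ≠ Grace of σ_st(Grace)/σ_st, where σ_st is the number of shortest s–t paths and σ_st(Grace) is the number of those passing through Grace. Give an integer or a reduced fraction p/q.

Pairs whose geodesics pass through Grace — Orla–Nora: 1/3; Orla–Cal: 1/3; Chen–Nora: 1/3; Chen–Cal: 1/3.
All other pairs contribute 0.
Summing the contributions gives betweenness(Grace) = 4/3.

4/3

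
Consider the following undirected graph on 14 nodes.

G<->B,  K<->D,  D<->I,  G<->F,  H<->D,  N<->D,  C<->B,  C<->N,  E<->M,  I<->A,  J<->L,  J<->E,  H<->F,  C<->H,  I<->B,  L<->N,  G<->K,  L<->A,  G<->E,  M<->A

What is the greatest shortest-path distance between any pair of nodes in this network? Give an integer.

4

Eccentricity of each node (its greatest distance to any other): A:4, B:3, C:4, D:3, E:3, F:4, G:3, H:4, I:3, J:4, K:3, L:4, M:4, N:3.
The maximum eccentricity is 4, realized for instance by the pair H–M via H – D – I – A – M. So the diameter is 4.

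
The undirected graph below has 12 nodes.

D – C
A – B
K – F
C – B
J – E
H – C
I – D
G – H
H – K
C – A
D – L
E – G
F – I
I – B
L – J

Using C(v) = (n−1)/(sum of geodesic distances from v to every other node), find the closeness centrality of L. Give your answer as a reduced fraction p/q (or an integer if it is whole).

Distances from L: A:3, B:3, C:2, D:1, E:2, F:3, G:3, H:3, I:2, J:1, K:4. Sum = 27.
n = 12, so closeness = 11/27.

11/27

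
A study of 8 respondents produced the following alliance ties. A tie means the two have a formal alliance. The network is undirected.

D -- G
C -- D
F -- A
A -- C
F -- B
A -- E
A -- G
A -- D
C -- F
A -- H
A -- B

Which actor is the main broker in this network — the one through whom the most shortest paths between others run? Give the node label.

Unnormalized betweenness of each node: A:31/2, B:0, C:1/2, D:1/2, E:0, F:1/2, G:0, H:0.
A has the largest value, 31/2, making it the main broker — the node through which the most shortest paths run.

A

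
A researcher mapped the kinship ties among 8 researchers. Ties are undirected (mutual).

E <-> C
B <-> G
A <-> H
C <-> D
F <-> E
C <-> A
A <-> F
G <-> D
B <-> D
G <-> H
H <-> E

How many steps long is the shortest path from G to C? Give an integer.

One shortest route is G – D – C, which uses 2 edges, and G and C are not directly tied, so nothing shorter exists. So d(G,C) = 2.

2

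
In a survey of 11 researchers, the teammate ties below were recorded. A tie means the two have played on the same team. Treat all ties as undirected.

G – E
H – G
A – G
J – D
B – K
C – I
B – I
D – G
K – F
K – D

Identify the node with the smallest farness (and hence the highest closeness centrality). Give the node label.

Farness (sum of distances to all others) for each node — A:32, B:26, C:42, D:20, E:32, F:30, G:23, H:32, I:33, J:29, K:21.
The smallest farness is 20, for D, so D has the highest closeness.

D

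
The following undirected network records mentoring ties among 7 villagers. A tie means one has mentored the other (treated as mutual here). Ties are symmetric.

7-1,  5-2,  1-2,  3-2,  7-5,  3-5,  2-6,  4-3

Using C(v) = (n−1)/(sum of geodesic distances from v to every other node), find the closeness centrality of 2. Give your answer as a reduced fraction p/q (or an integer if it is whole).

3/4

Distances from 2: 1:1, 3:1, 4:2, 5:1, 6:1, 7:2. Sum = 8.
n = 7, so closeness = 6/8 = 3/4.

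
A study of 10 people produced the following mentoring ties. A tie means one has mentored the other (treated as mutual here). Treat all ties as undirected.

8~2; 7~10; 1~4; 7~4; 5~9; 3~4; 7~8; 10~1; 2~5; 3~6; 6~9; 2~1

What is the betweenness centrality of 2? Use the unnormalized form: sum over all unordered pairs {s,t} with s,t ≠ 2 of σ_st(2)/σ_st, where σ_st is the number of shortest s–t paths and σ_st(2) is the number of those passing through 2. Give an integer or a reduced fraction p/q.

10

Pairs whose geodesics pass through 2 — 1–8: 1; 1–5: 1; 1–9: 1; 10–5: 1; 10–9: 1; 7–5: 1; 7–9: 1/2; 8–5: 1; 8–9: 1; 8–6: 1/2; 5–4: 1.
All other pairs contribute 0.
Summing the contributions gives betweenness(2) = 10.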